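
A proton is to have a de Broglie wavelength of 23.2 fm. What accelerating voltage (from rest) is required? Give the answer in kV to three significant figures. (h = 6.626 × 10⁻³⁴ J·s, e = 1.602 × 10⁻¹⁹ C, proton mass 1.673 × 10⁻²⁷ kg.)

V = 1520 kV

p = h/λ = 6.626 × 10⁻³⁴ / 2.320 × 10⁻¹⁴ = 2.856 × 10⁻²⁰ kg·m/s.
KE = p²/(2m) = 2.438 × 10⁻¹³ J.
V = KE/e = 2.438 × 10⁻¹³ / (1.602 × 10⁻¹⁹) = 1520 kV.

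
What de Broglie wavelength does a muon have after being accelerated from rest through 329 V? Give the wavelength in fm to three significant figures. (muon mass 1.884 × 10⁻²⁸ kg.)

λ = 4700 fm

KE = eV = 1.602 × 10⁻¹⁹ × 329.0 = 5.271 × 10⁻¹⁷ J.
p = √(2mKE) = √(2 × 1.884 × 10⁻²⁸ × 5.271 × 10⁻¹⁷) = 1.409 × 10⁻²² kg·m/s.
λ = h/p = 6.626 × 10⁻³⁴ / 1.409 × 10⁻²² = 4.70 × 10⁻¹² m = 4700 fm.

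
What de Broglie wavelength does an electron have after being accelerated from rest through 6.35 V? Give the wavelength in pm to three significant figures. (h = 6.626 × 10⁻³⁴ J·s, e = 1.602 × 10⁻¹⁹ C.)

KE = eV = 1.602 × 10⁻¹⁹ × 6.350 = 1.017 × 10⁻¹⁸ J.
p = √(2mKE) = √(2 × 9.109 × 10⁻³¹ × 1.017 × 10⁻¹⁸) = 1.361 × 10⁻²⁴ kg·m/s.
λ = h/p = 6.626 × 10⁻³⁴ / 1.361 × 10⁻²⁴ = 4.87 × 10⁻¹⁰ m = 487 pm.

λ = 487 pm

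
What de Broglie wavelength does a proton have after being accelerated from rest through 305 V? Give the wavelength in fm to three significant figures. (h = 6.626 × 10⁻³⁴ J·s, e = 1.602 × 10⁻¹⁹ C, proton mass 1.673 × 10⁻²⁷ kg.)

λ = 1640 fm

KE = eV = 1.602 × 10⁻¹⁹ × 305.0 = 4.886 × 10⁻¹⁷ J.
p = √(2mKE) = √(2 × 1.673 × 10⁻²⁷ × 4.886 × 10⁻¹⁷) = 4.043 × 10⁻²² kg·m/s.
λ = h/p = 6.626 × 10⁻³⁴ / 4.043 × 10⁻²² = 1.64 × 10⁻¹² m = 1640 fm.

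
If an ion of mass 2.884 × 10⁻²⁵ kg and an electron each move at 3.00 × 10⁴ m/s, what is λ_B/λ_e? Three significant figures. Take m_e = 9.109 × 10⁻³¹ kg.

λ_B/λ_e = 3.16 × 10⁻⁶

At fixed v, p = mv so λ = h/(mv) ∝ 1/m.
λ_B/λ_e = m_e/m_B = 9.109 × 10⁻³¹/2.884 × 10⁻²⁵ = 3.16 × 10⁻⁶.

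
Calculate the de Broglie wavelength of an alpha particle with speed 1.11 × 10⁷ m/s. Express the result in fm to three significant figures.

p = mv = 6.645 × 10⁻²⁷ × 1.11 × 10⁷ = 7.376 × 10⁻²⁰ kg·m/s.
λ = h/p = 6.626 × 10⁻³⁴ / 7.376 × 10⁻²⁰ = 8.98 × 10⁻¹⁵ m = 8.98 fm.

λ = 8.98 fm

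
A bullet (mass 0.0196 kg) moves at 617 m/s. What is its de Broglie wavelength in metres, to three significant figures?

p = mv = 0.0196 × 617 = 1.209 × 10¹ kg·m/s.
λ = h/p = 6.626 × 10⁻³⁴ / 1.209 × 10¹ = 5.48 × 10⁻³⁵ m.

λ = 5.48 × 10⁻³⁵ m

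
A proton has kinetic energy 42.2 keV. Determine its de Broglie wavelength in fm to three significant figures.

λ = 139 fm

KE = 42.2 keV = 6.760 × 10⁻¹⁵ J.
p = √(2mKE) = √(2 × 1.673 × 10⁻²⁷ × 6.760 × 10⁻¹⁵) = 4.756 × 10⁻²¹ kg·m/s.
λ = h/p = 6.626 × 10⁻³⁴ / 4.756 × 10⁻²¹ = 1.39 × 10⁻¹³ m = 139 fm.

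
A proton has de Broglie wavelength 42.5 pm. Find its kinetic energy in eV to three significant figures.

KE = 0.453 eV

p = h/λ = 6.626 × 10⁻³⁴ / 4.250 × 10⁻¹¹ = 1.559 × 10⁻²³ kg·m/s.
KE = p²/(2m) = (1.559 × 10⁻²³)² / (2 × 1.673 × 10⁻²⁷) = 7.264 × 10⁻²⁰ J = 0.453 eV.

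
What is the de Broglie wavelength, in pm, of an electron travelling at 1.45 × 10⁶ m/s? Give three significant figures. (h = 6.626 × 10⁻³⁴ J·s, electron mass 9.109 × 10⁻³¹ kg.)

p = mv = 9.109 × 10⁻³¹ × 1.45 × 10⁶ = 1.321 × 10⁻²⁴ kg·m/s.
λ = h/p = 6.626 × 10⁻³⁴ / 1.321 × 10⁻²⁴ = 5.02 × 10⁻¹⁰ m = 502 pm.

λ = 502 pm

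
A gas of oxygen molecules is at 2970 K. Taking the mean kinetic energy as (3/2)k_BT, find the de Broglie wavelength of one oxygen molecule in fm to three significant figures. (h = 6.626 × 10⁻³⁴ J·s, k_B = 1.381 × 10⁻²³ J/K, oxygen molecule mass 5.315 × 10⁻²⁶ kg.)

KE = (3/2)k_BT = 1.5 × 1.381 × 10⁻²³ × 2970 = 6.152 × 10⁻²⁰ J.
p = √(2mKE) = √(2 × 5.315 × 10⁻²⁶ × 6.152 × 10⁻²⁰) = 8.087 × 10⁻²³ kg·m/s.
λ = h/p = 8.19 × 10⁻¹² m = 8190 fm.

λ = 8190 fm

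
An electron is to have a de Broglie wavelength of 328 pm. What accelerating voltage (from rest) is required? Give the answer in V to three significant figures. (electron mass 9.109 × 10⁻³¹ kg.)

p = h/λ = 6.626 × 10⁻³⁴ / 3.280 × 10⁻¹⁰ = 2.020 × 10⁻²⁴ kg·m/s.
KE = p²/(2m) = 2.240 × 10⁻¹⁸ J.
V = KE/e = 2.240 × 10⁻¹⁸ / (1.602 × 10⁻¹⁹) = 14.0 V.

V = 14.0 V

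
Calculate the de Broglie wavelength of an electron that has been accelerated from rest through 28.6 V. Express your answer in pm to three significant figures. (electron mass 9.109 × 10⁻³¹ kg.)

KE = eV = 1.602 × 10⁻¹⁹ × 28.60 = 4.582 × 10⁻¹⁸ J.
p = √(2mKE) = √(2 × 9.109 × 10⁻³¹ × 4.582 × 10⁻¹⁸) = 2.889 × 10⁻²⁴ kg·m/s.
λ = h/p = 6.626 × 10⁻³⁴ / 2.889 × 10⁻²⁴ = 2.29 × 10⁻¹⁰ m = 229 pm.

λ = 229 pm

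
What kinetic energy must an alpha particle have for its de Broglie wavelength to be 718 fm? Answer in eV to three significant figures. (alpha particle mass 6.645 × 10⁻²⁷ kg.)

KE = 400 eV

p = h/λ = 6.626 × 10⁻³⁴ / 7.180 × 10⁻¹³ = 9.228 × 10⁻²² kg·m/s.
KE = p²/(2m) = (9.228 × 10⁻²²)² / (2 × 6.645 × 10⁻²⁷) = 6.408 × 10⁻¹⁷ J = 400 eV.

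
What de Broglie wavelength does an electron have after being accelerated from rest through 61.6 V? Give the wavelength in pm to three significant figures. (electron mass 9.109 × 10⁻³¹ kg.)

KE = eV = 1.602 × 10⁻¹⁹ × 61.60 = 9.868 × 10⁻¹⁸ J.
p = √(2mKE) = √(2 × 9.109 × 10⁻³¹ × 9.868 × 10⁻¹⁸) = 4.240 × 10⁻²⁴ kg·m/s.
λ = h/p = 6.626 × 10⁻³⁴ / 4.240 × 10⁻²⁴ = 1.56 × 10⁻¹⁰ m = 156 pm.

λ = 156 pm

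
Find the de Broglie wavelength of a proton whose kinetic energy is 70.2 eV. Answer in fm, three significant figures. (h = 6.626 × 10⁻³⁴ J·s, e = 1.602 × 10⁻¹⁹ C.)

λ = 3420 fm

KE = 70.2 eV = 1.125 × 10⁻¹⁷ J.
p = √(2mKE) = √(2 × 1.673 × 10⁻²⁷ × 1.125 × 10⁻¹⁷) = 1.940 × 10⁻²² kg·m/s.
λ = h/p = 6.626 × 10⁻³⁴ / 1.940 × 10⁻²² = 3.42 × 10⁻¹² m = 3420 fm.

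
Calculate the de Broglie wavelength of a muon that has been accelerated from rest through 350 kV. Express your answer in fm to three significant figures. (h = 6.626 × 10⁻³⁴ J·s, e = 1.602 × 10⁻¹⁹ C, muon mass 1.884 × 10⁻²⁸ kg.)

KE = eV = 1.602 × 10⁻¹⁹ × 3.500 × 10⁵ = 5.607 × 10⁻¹⁴ J.
p = √(2mKE) = √(2 × 1.884 × 10⁻²⁸ × 5.607 × 10⁻¹⁴) = 4.596 × 10⁻²¹ kg·m/s.
λ = h/p = 6.626 × 10⁻³⁴ / 4.596 × 10⁻²¹ = 1.44 × 10⁻¹³ m = 144 fm.

λ = 144 fm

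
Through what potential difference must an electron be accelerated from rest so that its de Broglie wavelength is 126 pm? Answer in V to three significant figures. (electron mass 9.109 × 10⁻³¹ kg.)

p = h/λ = 6.626 × 10⁻³⁴ / 1.260 × 10⁻¹⁰ = 5.259 × 10⁻²⁴ kg·m/s.
KE = p²/(2m) = 1.518 × 10⁻¹⁷ J.
V = KE/e = 1.518 × 10⁻¹⁷ / (1.602 × 10⁻¹⁹) = 94.8 V.

V = 94.8 V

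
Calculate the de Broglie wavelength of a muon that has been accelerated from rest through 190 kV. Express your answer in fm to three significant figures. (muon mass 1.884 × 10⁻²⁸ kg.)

λ = 196 fm

KE = eV = 1.602 × 10⁻¹⁹ × 1.900 × 10⁵ = 3.044 × 10⁻¹⁴ J.
p = √(2mKE) = √(2 × 1.884 × 10⁻²⁸ × 3.044 × 10⁻¹⁴) = 3.387 × 10⁻²¹ kg·m/s.
λ = h/p = 6.626 × 10⁻³⁴ / 3.387 × 10⁻²¹ = 1.96 × 10⁻¹³ m = 196 fm.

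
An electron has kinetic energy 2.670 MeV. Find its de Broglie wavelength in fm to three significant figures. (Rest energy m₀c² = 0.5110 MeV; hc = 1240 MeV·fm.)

λ = 395 fm

Total energy E = KE + m₀c² = 2.670 + 0.5110 = 3.1810 MeV.
(pc)² = E² − (m₀c²)² = (3.1810)² − (0.5110)² = 9.858 MeV², so pc = 3.140 MeV.
λ = hc/(pc) = 1240 MeV·fm / 3.140 MeV = 395 fm.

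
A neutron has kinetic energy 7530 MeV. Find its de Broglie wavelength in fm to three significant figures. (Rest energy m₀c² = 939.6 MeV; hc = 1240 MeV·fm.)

Total energy E = KE + m₀c² = 7530 + 939.6 = 8469.6 MeV.
(pc)² = E² − (m₀c²)² = (8469.6)² − (939.6)² = 7.085 × 10⁷ MeV², so pc = 8417 MeV.
λ = hc/(pc) = 1240 MeV·fm / 8417 MeV = 0.147 fm.

λ = 0.147 fm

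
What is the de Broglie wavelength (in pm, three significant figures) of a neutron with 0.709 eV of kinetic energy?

KE = 0.709 eV = 1.136 × 10⁻¹⁹ J.
p = √(2mKE) = √(2 × 1.675 × 10⁻²⁷ × 1.136 × 10⁻¹⁹) = 1.951 × 10⁻²³ kg·m/s.
λ = h/p = 6.626 × 10⁻³⁴ / 1.951 × 10⁻²³ = 3.40 × 10⁻¹¹ m = 34.0 pm.

λ = 34.0 pm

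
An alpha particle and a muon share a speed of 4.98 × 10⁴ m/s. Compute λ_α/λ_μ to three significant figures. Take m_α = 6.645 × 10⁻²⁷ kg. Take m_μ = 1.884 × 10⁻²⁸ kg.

At fixed v, p = mv so λ = h/(mv) ∝ 1/m.
λ_α/λ_μ = m_μ/m_α = 1.884 × 10⁻²⁸/6.645 × 10⁻²⁷ = 0.0284.

λ_α/λ_μ = 0.0284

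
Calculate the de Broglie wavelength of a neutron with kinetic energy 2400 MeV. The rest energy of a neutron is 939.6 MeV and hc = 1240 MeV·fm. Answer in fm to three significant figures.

Total energy E = KE + m₀c² = 2400 + 939.6 = 3339.6 MeV.
(pc)² = E² − (m₀c²)² = (3339.6)² − (939.6)² = 1.027 × 10⁷ MeV², so pc = 3205 MeV.
λ = hc/(pc) = 1240 MeV·fm / 3205 MeV = 0.387 fm.

λ = 0.387 fm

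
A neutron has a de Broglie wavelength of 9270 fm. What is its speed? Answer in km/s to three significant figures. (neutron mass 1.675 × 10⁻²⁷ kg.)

p = h/λ = 6.626 × 10⁻³⁴ / 9.270 × 10⁻¹² = 7.148 × 10⁻²³ kg·m/s.
v = p/m = 7.148 × 10⁻²³ / 1.675 × 10⁻²⁷ = 4.27 × 10⁴ m/s = 42.7 km/s.

v = 42.7 km/s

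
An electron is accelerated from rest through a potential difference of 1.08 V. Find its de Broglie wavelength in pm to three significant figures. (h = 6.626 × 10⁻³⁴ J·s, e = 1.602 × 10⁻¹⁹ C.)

λ = 1180 pm

KE = eV = 1.602 × 10⁻¹⁹ × 1.080 = 1.730 × 10⁻¹⁹ J.
p = √(2mKE) = √(2 × 9.109 × 10⁻³¹ × 1.730 × 10⁻¹⁹) = 5.614 × 10⁻²⁵ kg·m/s.
λ = h/p = 6.626 × 10⁻³⁴ / 5.614 × 10⁻²⁵ = 1.18 × 10⁻⁹ m = 1180 pm.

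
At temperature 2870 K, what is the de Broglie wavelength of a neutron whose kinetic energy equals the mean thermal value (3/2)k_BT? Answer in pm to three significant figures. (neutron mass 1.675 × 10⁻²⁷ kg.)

KE = (3/2)k_BT = 1.5 × 1.381 × 10⁻²³ × 2870 = 5.945 × 10⁻²⁰ J.
p = √(2mKE) = √(2 × 1.675 × 10⁻²⁷ × 5.945 × 10⁻²⁰) = 1.411 × 10⁻²³ kg·m/s.
λ = h/p = 4.70 × 10⁻¹¹ m = 47.0 pm.

λ = 47.0 pm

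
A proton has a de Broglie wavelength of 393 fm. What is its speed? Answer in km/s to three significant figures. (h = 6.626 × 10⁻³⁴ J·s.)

p = h/λ = 6.626 × 10⁻³⁴ / 3.930 × 10⁻¹³ = 1.686 × 10⁻²¹ kg·m/s.
v = p/m = 1.686 × 10⁻²¹ / 1.673 × 10⁻²⁷ = 1.01 × 10⁶ m/s = 1010 km/s.

v = 1010 km/s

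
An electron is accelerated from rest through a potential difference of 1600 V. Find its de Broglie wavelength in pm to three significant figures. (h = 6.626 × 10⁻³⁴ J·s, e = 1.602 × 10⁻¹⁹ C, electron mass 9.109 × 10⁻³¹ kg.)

λ = 30.7 pm

KE = eV = 1.602 × 10⁻¹⁹ × 1600 = 2.563 × 10⁻¹⁶ J.
p = √(2mKE) = √(2 × 9.109 × 10⁻³¹ × 2.563 × 10⁻¹⁶) = 2.161 × 10⁻²³ kg·m/s.
λ = h/p = 6.626 × 10⁻³⁴ / 2.161 × 10⁻²³ = 3.07 × 10⁻¹¹ m = 30.7 pm.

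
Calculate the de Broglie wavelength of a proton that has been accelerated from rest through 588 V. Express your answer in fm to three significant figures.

KE = eV = 1.602 × 10⁻¹⁹ × 588.0 = 9.420 × 10⁻¹⁷ J.
p = √(2mKE) = √(2 × 1.673 × 10⁻²⁷ × 9.420 × 10⁻¹⁷) = 5.614 × 10⁻²² kg·m/s.
λ = h/p = 6.626 × 10⁻³⁴ / 5.614 × 10⁻²² = 1.18 × 10⁻¹² m = 1180 fm.

λ = 1180 fm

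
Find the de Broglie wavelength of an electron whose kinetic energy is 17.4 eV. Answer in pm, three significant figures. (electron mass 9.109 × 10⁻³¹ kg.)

KE = 17.4 eV = 2.787 × 10⁻¹⁸ J.
p = √(2mKE) = √(2 × 9.109 × 10⁻³¹ × 2.787 × 10⁻¹⁸) = 2.253 × 10⁻²⁴ kg·m/s.
λ = h/p = 6.626 × 10⁻³⁴ / 2.253 × 10⁻²⁴ = 2.94 × 10⁻¹⁰ m = 294 pm.

λ = 294 pm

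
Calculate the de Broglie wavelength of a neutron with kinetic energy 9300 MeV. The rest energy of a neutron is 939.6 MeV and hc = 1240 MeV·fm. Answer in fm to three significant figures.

Total energy E = KE + m₀c² = 9300 + 939.6 = 10239.6 MeV.
(pc)² = E² − (m₀c²)² = (10239.6)² − (939.6)² = 1.040 × 10⁸ MeV², so pc = 1.020 × 10⁴ MeV.
λ = hc/(pc) = 1240 MeV·fm / 1.020 × 10⁴ MeV = 0.122 fm.

λ = 0.122 fm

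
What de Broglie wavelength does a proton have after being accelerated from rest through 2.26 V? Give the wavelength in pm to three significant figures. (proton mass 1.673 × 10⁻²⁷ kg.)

KE = eV = 1.602 × 10⁻¹⁹ × 2.260 = 3.621 × 10⁻¹⁹ J.
p = √(2mKE) = √(2 × 1.673 × 10⁻²⁷ × 3.621 × 10⁻¹⁹) = 3.481 × 10⁻²³ kg·m/s.
λ = h/p = 6.626 × 10⁻³⁴ / 3.481 × 10⁻²³ = 1.90 × 10⁻¹¹ m = 19.0 pm.

λ = 19.0 pm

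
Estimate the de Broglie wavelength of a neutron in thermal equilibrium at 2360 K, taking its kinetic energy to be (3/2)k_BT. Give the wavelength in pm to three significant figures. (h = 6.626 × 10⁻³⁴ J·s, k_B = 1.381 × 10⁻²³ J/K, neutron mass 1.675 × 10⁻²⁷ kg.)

λ = 51.8 pm

KE = (3/2)k_BT = 1.5 × 1.381 × 10⁻²³ × 2360 = 4.889 × 10⁻²⁰ J.
p = √(2mKE) = √(2 × 1.675 × 10⁻²⁷ × 4.889 × 10⁻²⁰) = 1.280 × 10⁻²³ kg·m/s.
λ = h/p = 5.18 × 10⁻¹¹ m = 51.8 pm.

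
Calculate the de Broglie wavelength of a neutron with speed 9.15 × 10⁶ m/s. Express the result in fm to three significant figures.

p = mv = 1.675 × 10⁻²⁷ × 9.15 × 10⁶ = 1.533 × 10⁻²⁰ kg·m/s.
λ = h/p = 6.626 × 10⁻³⁴ / 1.533 × 10⁻²⁰ = 4.32 × 10⁻¹⁴ m = 43.2 fm.

λ = 43.2 fm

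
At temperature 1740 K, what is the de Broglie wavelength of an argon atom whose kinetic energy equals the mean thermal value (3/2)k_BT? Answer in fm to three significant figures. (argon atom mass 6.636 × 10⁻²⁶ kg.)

KE = (3/2)k_BT = 1.5 × 1.381 × 10⁻²³ × 1740 = 3.604 × 10⁻²⁰ J.
p = √(2mKE) = √(2 × 6.636 × 10⁻²⁶ × 3.604 × 10⁻²⁰) = 6.916 × 10⁻²³ kg·m/s.
λ = h/p = 9.58 × 10⁻¹² m = 9580 fm.

λ = 9580 fm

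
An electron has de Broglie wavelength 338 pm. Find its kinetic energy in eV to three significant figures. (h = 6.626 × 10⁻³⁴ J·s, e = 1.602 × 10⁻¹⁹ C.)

KE = 13.2 eV

p = h/λ = 6.626 × 10⁻³⁴ / 3.380 × 10⁻¹⁰ = 1.960 × 10⁻²⁴ kg·m/s.
KE = p²/(2m) = (1.960 × 10⁻²⁴)² / (2 × 9.109 × 10⁻³¹) = 2.109 × 10⁻¹⁸ J = 13.2 eV.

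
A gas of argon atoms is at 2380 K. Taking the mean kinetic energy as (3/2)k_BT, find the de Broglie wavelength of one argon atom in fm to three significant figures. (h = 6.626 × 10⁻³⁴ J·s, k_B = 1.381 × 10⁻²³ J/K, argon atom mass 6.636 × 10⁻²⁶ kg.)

KE = (3/2)k_BT = 1.5 × 1.381 × 10⁻²³ × 2380 = 4.930 × 10⁻²⁰ J.
p = √(2mKE) = √(2 × 6.636 × 10⁻²⁶ × 4.930 × 10⁻²⁰) = 8.089 × 10⁻²³ kg·m/s.
λ = h/p = 8.19 × 10⁻¹² m = 8190 fm.

λ = 8190 fm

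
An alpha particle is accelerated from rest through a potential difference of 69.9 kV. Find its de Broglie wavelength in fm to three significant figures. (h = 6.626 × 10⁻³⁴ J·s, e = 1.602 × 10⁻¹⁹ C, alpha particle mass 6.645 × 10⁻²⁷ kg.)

KE = 2eV = 2 × 1.602 × 10⁻¹⁹ × 6.990 × 10⁴ = 2.240 × 10⁻¹⁴ J.
p = √(2mKE) = √(2 × 6.645 × 10⁻²⁷ × 2.240 × 10⁻¹⁴) = 1.725 × 10⁻²⁰ kg·m/s.
λ = h/p = 6.626 × 10⁻³⁴ / 1.725 × 10⁻²⁰ = 3.84 × 10⁻¹⁴ m = 38.4 fm.

λ = 38.4 fm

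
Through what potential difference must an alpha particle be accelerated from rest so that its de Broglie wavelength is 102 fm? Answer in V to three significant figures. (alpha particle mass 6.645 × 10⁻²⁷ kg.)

p = h/λ = 6.626 × 10⁻³⁴ / 1.020 × 10⁻¹³ = 6.496 × 10⁻²¹ kg·m/s.
KE = p²/(2m) = 3.175 × 10⁻¹⁵ J.
V = KE/2e = 3.175 × 10⁻¹⁵ / (2 × 1.602 × 10⁻¹⁹) = 9910 V.

V = 9910 V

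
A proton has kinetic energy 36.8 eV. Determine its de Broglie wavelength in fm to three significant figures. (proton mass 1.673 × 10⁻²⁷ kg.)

KE = 36.8 eV = 5.895 × 10⁻¹⁸ J.
p = √(2mKE) = √(2 × 1.673 × 10⁻²⁷ × 5.895 × 10⁻¹⁸) = 1.404 × 10⁻²² kg·m/s.
λ = h/p = 6.626 × 10⁻³⁴ / 1.404 × 10⁻²² = 4.72 × 10⁻¹² m = 4720 fm.

λ = 4720 fm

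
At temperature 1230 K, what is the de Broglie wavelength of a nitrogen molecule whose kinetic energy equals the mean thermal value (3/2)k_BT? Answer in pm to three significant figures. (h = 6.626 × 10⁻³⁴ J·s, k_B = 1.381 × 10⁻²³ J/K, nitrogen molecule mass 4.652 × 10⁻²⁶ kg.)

λ = 13.6 pm

KE = (3/2)k_BT = 1.5 × 1.381 × 10⁻²³ × 1230 = 2.548 × 10⁻²⁰ J.
p = √(2mKE) = √(2 × 4.652 × 10⁻²⁶ × 2.548 × 10⁻²⁰) = 4.869 × 10⁻²³ kg·m/s.
λ = h/p = 1.36 × 10⁻¹¹ m = 13.6 pm.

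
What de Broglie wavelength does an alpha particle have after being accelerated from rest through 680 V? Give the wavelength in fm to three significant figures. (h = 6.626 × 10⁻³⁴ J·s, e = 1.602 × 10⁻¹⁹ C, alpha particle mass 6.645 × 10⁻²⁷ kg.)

λ = 389 fm

KE = 2eV = 2 × 1.602 × 10⁻¹⁹ × 680.0 = 2.179 × 10⁻¹⁶ J.
p = √(2mKE) = √(2 × 6.645 × 10⁻²⁷ × 2.179 × 10⁻¹⁶) = 1.702 × 10⁻²¹ kg·m/s.
λ = h/p = 6.626 × 10⁻³⁴ / 1.702 × 10⁻²¹ = 3.89 × 10⁻¹³ m = 389 fm.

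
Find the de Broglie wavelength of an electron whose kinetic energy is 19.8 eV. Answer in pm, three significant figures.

KE = 19.8 eV = 3.172 × 10⁻¹⁸ J.
p = √(2mKE) = √(2 × 9.109 × 10⁻³¹ × 3.172 × 10⁻¹⁸) = 2.404 × 10⁻²⁴ kg·m/s.
λ = h/p = 6.626 × 10⁻³⁴ / 2.404 × 10⁻²⁴ = 2.76 × 10⁻¹⁰ m = 276 pm.

λ = 276 pm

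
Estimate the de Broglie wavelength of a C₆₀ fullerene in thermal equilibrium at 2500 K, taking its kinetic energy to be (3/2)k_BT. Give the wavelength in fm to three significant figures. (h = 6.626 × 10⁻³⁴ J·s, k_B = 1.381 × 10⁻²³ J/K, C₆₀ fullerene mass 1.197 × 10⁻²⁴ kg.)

λ = 1880 fm

KE = (3/2)k_BT = 1.5 × 1.381 × 10⁻²³ × 2500 = 5.179 × 10⁻²⁰ J.
p = √(2mKE) = √(2 × 1.197 × 10⁻²⁴ × 5.179 × 10⁻²⁰) = 3.521 × 10⁻²² kg·m/s.
λ = h/p = 1.88 × 10⁻¹² m = 1880 fm.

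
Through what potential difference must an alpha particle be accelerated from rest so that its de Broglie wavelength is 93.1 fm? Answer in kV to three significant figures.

V = 11.9 kV

p = h/λ = 6.626 × 10⁻³⁴ / 9.310 × 10⁻¹⁴ = 7.117 × 10⁻²¹ kg·m/s.
KE = p²/(2m) = 3.811 × 10⁻¹⁵ J.
V = KE/2e = 3.811 × 10⁻¹⁵ / (2 × 1.602 × 10⁻¹⁹) = 11.9 kV.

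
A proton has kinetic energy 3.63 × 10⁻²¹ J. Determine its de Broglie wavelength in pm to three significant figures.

p = √(2mKE) = √(2 × 1.673 × 10⁻²⁷ × 3.630 × 10⁻²¹) = 3.485 × 10⁻²⁴ kg·m/s.
λ = h/p = 6.626 × 10⁻³⁴ / 3.485 × 10⁻²⁴ = 1.90 × 10⁻¹⁰ m = 190 pm.

λ = 190 pm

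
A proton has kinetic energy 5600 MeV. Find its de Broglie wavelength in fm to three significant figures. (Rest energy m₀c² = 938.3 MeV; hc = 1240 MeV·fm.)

λ = 0.192 fm

Total energy E = KE + m₀c² = 5600 + 938.3 = 6538.3 MeV.
(pc)² = E² − (m₀c²)² = (6538.3)² − (938.3)² = 4.187 × 10⁷ MeV², so pc = 6471 MeV.
λ = hc/(pc) = 1240 MeV·fm / 6471 MeV = 0.192 fm.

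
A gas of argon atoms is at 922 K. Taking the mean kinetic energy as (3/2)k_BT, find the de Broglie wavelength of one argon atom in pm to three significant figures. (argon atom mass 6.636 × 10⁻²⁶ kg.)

KE = (3/2)k_BT = 1.5 × 1.381 × 10⁻²³ × 922 = 1.910 × 10⁻²⁰ J.
p = √(2mKE) = √(2 × 6.636 × 10⁻²⁶ × 1.910 × 10⁻²⁰) = 5.035 × 10⁻²³ kg·m/s.
λ = h/p = 1.32 × 10⁻¹¹ m = 13.2 pm.

λ = 13.2 pm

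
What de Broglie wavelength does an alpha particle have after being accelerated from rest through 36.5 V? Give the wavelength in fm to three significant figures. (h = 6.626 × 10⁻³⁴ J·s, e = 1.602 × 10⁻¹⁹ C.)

KE = 2eV = 2 × 1.602 × 10⁻¹⁹ × 36.50 = 1.169 × 10⁻¹⁷ J.
p = √(2mKE) = √(2 × 6.645 × 10⁻²⁷ × 1.169 × 10⁻¹⁷) = 3.942 × 10⁻²² kg·m/s.
λ = h/p = 6.626 × 10⁻³⁴ / 3.942 × 10⁻²² = 1.68 × 10⁻¹² m = 1680 fm.

λ = 1680 fm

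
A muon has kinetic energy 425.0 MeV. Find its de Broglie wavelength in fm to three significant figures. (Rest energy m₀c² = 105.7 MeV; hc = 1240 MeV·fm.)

Total energy E = KE + m₀c² = 425.0 + 105.7 = 530.7 MeV.
(pc)² = E² − (m₀c²)² = (530.7)² − (105.7)² = 2.705 × 10⁵ MeV², so pc = 520.1 MeV.
λ = hc/(pc) = 1240 MeV·fm / 520.1 MeV = 2.38 fm.

λ = 2.38 fm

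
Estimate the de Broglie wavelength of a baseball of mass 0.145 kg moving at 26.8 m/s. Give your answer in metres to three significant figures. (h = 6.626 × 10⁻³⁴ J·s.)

p = mv = 0.145 × 26.8 = 3.886 kg·m/s.
λ = h/p = 6.626 × 10⁻³⁴ / 3.886 = 1.71 × 10⁻³⁴ m.

λ = 1.71 × 10⁻³⁴ m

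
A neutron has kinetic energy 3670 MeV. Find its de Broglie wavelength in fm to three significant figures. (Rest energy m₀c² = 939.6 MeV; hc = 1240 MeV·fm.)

λ = 0.275 fm

Total energy E = KE + m₀c² = 3670 + 939.6 = 4609.6 MeV.
(pc)² = E² − (m₀c²)² = (4609.6)² − (939.6)² = 2.037 × 10⁷ MeV², so pc = 4513 MeV.
λ = hc/(pc) = 1240 MeV·fm / 4513 MeV = 0.275 fm.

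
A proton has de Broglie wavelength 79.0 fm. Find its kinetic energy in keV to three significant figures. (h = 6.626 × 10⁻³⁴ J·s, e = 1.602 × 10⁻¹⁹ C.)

p = h/λ = 6.626 × 10⁻³⁴ / 7.900 × 10⁻¹⁴ = 8.387 × 10⁻²¹ kg·m/s.
KE = p²/(2m) = (8.387 × 10⁻²¹)² / (2 × 1.673 × 10⁻²⁷) = 2.102 × 10⁻¹⁴ J = 131 keV.

KE = 131 keV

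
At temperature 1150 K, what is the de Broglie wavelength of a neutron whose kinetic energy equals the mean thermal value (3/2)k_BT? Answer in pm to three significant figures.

KE = (3/2)k_BT = 1.5 × 1.381 × 10⁻²³ × 1150 = 2.382 × 10⁻²⁰ J.
p = √(2mKE) = √(2 × 1.675 × 10⁻²⁷ × 2.382 × 10⁻²⁰) = 8.933 × 10⁻²⁴ kg·m/s.
λ = h/p = 7.42 × 10⁻¹¹ m = 74.2 pm.

λ = 74.2 pm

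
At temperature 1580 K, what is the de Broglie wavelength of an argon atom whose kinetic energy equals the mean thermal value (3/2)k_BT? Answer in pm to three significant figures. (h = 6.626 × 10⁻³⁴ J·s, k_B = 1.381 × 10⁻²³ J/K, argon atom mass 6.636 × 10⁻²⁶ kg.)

λ = 10.1 pm

KE = (3/2)k_BT = 1.5 × 1.381 × 10⁻²³ × 1580 = 3.273 × 10⁻²⁰ J.
p = √(2mKE) = √(2 × 6.636 × 10⁻²⁶ × 3.273 × 10⁻²⁰) = 6.591 × 10⁻²³ kg·m/s.
λ = h/p = 1.01 × 10⁻¹¹ m = 10.1 pm.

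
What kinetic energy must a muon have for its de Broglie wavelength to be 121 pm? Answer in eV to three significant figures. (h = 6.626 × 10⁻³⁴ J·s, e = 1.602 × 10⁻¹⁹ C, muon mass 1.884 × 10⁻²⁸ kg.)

p = h/λ = 6.626 × 10⁻³⁴ / 1.210 × 10⁻¹⁰ = 5.476 × 10⁻²⁴ kg·m/s.
KE = p²/(2m) = (5.476 × 10⁻²⁴)² / (2 × 1.884 × 10⁻²⁸) = 7.958 × 10⁻²⁰ J = 0.497 eV.

KE = 0.497 eV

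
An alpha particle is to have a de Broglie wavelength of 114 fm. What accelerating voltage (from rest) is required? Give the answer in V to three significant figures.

V = 7930 V

p = h/λ = 6.626 × 10⁻³⁴ / 1.140 × 10⁻¹³ = 5.812 × 10⁻²¹ kg·m/s.
KE = p²/(2m) = 2.542 × 10⁻¹⁵ J.
V = KE/2e = 2.542 × 10⁻¹⁵ / (2 × 1.602 × 10⁻¹⁹) = 7930 V.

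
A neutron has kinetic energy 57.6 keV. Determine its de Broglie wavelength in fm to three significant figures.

λ = 119 fm

KE = 57.6 keV = 9.228 × 10⁻¹⁵ J.
p = √(2mKE) = √(2 × 1.675 × 10⁻²⁷ × 9.228 × 10⁻¹⁵) = 5.560 × 10⁻²¹ kg·m/s.
λ = h/p = 6.626 × 10⁻³⁴ / 5.560 × 10⁻²¹ = 1.19 × 10⁻¹³ m = 119 fm.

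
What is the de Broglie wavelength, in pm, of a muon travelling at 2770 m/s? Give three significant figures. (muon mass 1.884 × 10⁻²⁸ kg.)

p = mv = 1.884 × 10⁻²⁸ × 2770 = 5.219 × 10⁻²⁵ kg·m/s.
λ = h/p = 6.626 × 10⁻³⁴ / 5.219 × 10⁻²⁵ = 1.27 × 10⁻⁹ m = 1270 pm.

λ = 1270 pm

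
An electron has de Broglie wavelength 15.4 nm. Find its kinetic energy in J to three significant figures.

p = h/λ = 6.626 × 10⁻³⁴ / 1.540 × 10⁻⁸ = 4.303 × 10⁻²⁶ kg·m/s.
KE = p²/(2m) = (4.303 × 10⁻²⁶)² / (2 × 9.109 × 10⁻³¹) = 1.016 × 10⁻²¹ J = 1.02 × 10⁻²¹ J.

KE = 1.02 × 10⁻²¹ J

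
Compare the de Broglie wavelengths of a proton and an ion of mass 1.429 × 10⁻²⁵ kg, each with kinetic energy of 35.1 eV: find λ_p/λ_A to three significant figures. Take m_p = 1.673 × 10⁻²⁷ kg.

λ_p/λ_A = 9.24

At fixed KE, p = √(2mKE) so λ = h/p ∝ 1/√m.
λ_p/λ_A = √(m_A/m_p) = √(1.429 × 10⁻²⁵/1.673 × 10⁻²⁷) = √(85.42) = 9.24.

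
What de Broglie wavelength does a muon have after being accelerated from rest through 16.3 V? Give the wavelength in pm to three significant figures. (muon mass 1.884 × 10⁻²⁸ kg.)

λ = 21.1 pm

KE = eV = 1.602 × 10⁻¹⁹ × 16.30 = 2.611 × 10⁻¹⁸ J.
p = √(2mKE) = √(2 × 1.884 × 10⁻²⁸ × 2.611 × 10⁻¹⁸) = 3.137 × 10⁻²³ kg·m/s.
λ = h/p = 6.626 × 10⁻³⁴ / 3.137 × 10⁻²³ = 2.11 × 10⁻¹¹ m = 21.1 pm.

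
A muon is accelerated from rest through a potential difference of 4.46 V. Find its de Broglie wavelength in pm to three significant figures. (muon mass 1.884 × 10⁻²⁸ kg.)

KE = eV = 1.602 × 10⁻¹⁹ × 4.460 = 7.145 × 10⁻¹⁹ J.
p = √(2mKE) = √(2 × 1.884 × 10⁻²⁸ × 7.145 × 10⁻¹⁹) = 1.641 × 10⁻²³ kg·m/s.
λ = h/p = 6.626 × 10⁻³⁴ / 1.641 × 10⁻²³ = 4.04 × 10⁻¹¹ m = 40.4 pm.

λ = 40.4 pm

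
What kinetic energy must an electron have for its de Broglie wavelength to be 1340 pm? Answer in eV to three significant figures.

KE = 0.838 eV

p = h/λ = 6.626 × 10⁻³⁴ / 1.340 × 10⁻⁹ = 4.945 × 10⁻²⁵ kg·m/s.
KE = p²/(2m) = (4.945 × 10⁻²⁵)² / (2 × 9.109 × 10⁻³¹) = 1.342 × 10⁻¹⁹ J = 0.838 eV.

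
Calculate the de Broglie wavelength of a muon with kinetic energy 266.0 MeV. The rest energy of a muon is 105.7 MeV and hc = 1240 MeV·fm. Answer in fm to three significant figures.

λ = 3.48 fm

Total energy E = KE + m₀c² = 266.0 + 105.7 = 371.7 MeV.
(pc)² = E² − (m₀c²)² = (371.7)² − (105.7)² = 1.270 × 10⁵ MeV², so pc = 356.4 MeV.
λ = hc/(pc) = 1240 MeV·fm / 356.4 MeV = 3.48 fm.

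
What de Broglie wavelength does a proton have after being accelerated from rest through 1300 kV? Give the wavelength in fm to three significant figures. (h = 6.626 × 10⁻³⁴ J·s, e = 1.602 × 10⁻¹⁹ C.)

λ = 25.1 fm

KE = eV = 1.602 × 10⁻¹⁹ × 1.300 × 10⁶ = 2.083 × 10⁻¹³ J.
p = √(2mKE) = √(2 × 1.673 × 10⁻²⁷ × 2.083 × 10⁻¹³) = 2.640 × 10⁻²⁰ kg·m/s.
λ = h/p = 6.626 × 10⁻³⁴ / 2.640 × 10⁻²⁰ = 2.51 × 10⁻¹⁴ m = 25.1 fm.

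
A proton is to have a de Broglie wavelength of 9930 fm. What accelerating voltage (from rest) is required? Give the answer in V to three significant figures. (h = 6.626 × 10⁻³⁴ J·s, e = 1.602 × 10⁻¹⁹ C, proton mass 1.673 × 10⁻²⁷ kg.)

V = 8.31 V

p = h/λ = 6.626 × 10⁻³⁴ / 9.930 × 10⁻¹² = 6.673 × 10⁻²³ kg·m/s.
KE = p²/(2m) = 1.331 × 10⁻¹⁸ J.
V = KE/e = 1.331 × 10⁻¹⁸ / (1.602 × 10⁻¹⁹) = 8.31 V.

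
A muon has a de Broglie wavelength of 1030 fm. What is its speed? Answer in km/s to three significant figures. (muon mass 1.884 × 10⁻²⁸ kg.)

v = 3410 km/s

p = h/λ = 6.626 × 10⁻³⁴ / 1.030 × 10⁻¹² = 6.433 × 10⁻²² kg·m/s.
v = p/m = 6.433 × 10⁻²² / 1.884 × 10⁻²⁸ = 3.41 × 10⁶ m/s = 3410 km/s.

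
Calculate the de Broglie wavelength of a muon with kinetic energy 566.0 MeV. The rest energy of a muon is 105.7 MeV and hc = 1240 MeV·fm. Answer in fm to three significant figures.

Total energy E = KE + m₀c² = 566.0 + 105.7 = 671.7 MeV.
(pc)² = E² − (m₀c²)² = (671.7)² − (105.7)² = 4.400 × 10⁵ MeV², so pc = 663.3 MeV.
λ = hc/(pc) = 1240 MeV·fm / 663.3 MeV = 1.87 fm.

λ = 1.87 fm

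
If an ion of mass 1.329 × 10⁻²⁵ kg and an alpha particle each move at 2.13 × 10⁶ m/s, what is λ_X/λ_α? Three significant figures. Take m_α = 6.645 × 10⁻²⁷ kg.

λ_X/λ_α = 0.0500

At fixed v, p = mv so λ = h/(mv) ∝ 1/m.
λ_X/λ_α = m_α/m_X = 6.645 × 10⁻²⁷/1.329 × 10⁻²⁵ = 0.0500.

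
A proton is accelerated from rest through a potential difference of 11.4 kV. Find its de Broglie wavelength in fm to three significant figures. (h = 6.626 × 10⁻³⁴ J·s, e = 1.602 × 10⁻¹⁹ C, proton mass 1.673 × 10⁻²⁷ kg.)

λ = 268 fm

KE = eV = 1.602 × 10⁻¹⁹ × 1.140 × 10⁴ = 1.826 × 10⁻¹⁵ J.
p = √(2mKE) = √(2 × 1.673 × 10⁻²⁷ × 1.826 × 10⁻¹⁵) = 2.472 × 10⁻²¹ kg·m/s.
λ = h/p = 6.626 × 10⁻³⁴ / 2.472 × 10⁻²¹ = 2.68 × 10⁻¹³ m = 268 fm.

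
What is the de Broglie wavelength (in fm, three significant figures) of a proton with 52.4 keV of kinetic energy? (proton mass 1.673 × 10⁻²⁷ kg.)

λ = 125 fm

KE = 52.4 keV = 8.394 × 10⁻¹⁵ J.
p = √(2mKE) = √(2 × 1.673 × 10⁻²⁷ × 8.394 × 10⁻¹⁵) = 5.300 × 10⁻²¹ kg·m/s.
λ = h/p = 6.626 × 10⁻³⁴ / 5.300 × 10⁻²¹ = 1.25 × 10⁻¹³ m = 125 fm.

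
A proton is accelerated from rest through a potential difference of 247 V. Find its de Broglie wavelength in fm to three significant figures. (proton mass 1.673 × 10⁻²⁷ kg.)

KE = eV = 1.602 × 10⁻¹⁹ × 247.0 = 3.957 × 10⁻¹⁷ J.
p = √(2mKE) = √(2 × 1.673 × 10⁻²⁷ × 3.957 × 10⁻¹⁷) = 3.639 × 10⁻²² kg·m/s.
λ = h/p = 6.626 × 10⁻³⁴ / 3.639 × 10⁻²² = 1.82 × 10⁻¹² m = 1820 fm.

λ = 1820 fm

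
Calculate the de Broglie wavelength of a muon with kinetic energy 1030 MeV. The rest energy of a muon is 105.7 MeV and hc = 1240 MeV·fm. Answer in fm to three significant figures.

Total energy E = KE + m₀c² = 1030 + 105.7 = 1135.7 MeV.
(pc)² = E² − (m₀c²)² = (1135.7)² − (105.7)² = 1.279 × 10⁶ MeV², so pc = 1131 MeV.
λ = hc/(pc) = 1240 MeV·fm / 1131 MeV = 1.10 fm.

λ = 1.10 fm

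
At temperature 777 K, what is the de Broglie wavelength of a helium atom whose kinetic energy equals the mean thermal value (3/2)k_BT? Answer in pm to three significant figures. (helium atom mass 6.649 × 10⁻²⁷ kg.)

KE = (3/2)k_BT = 1.5 × 1.381 × 10⁻²³ × 777 = 1.610 × 10⁻²⁰ J.
p = √(2mKE) = √(2 × 6.649 × 10⁻²⁷ × 1.610 × 10⁻²⁰) = 1.463 × 10⁻²³ kg·m/s.
λ = h/p = 4.53 × 10⁻¹¹ m = 45.3 pm.

λ = 45.3 pm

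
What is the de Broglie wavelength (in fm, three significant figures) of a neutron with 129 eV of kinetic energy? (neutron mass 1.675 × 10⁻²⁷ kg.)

λ = 2520 fm

KE = 129 eV = 2.067 × 10⁻¹⁷ J.
p = √(2mKE) = √(2 × 1.675 × 10⁻²⁷ × 2.067 × 10⁻¹⁷) = 2.631 × 10⁻²² kg·m/s.
λ = h/p = 6.626 × 10⁻³⁴ / 2.631 × 10⁻²² = 2.52 × 10⁻¹² m = 2520 fm.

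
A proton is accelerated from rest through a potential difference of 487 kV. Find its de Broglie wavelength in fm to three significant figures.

KE = eV = 1.602 × 10⁻¹⁹ × 4.870 × 10⁵ = 7.802 × 10⁻¹⁴ J.
p = √(2mKE) = √(2 × 1.673 × 10⁻²⁷ × 7.802 × 10⁻¹⁴) = 1.616 × 10⁻²⁰ kg·m/s.
λ = h/p = 6.626 × 10⁻³⁴ / 1.616 × 10⁻²⁰ = 4.10 × 10⁻¹⁴ m = 41.0 fm.

λ = 41.0 fm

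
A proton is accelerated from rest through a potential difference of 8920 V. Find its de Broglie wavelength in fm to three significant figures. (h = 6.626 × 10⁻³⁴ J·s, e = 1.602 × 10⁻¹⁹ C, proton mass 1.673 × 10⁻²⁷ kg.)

KE = eV = 1.602 × 10⁻¹⁹ × 8920 = 1.429 × 10⁻¹⁵ J.
p = √(2mKE) = √(2 × 1.673 × 10⁻²⁷ × 1.429 × 10⁻¹⁵) = 2.187 × 10⁻²¹ kg·m/s.
λ = h/p = 6.626 × 10⁻³⁴ / 2.187 × 10⁻²¹ = 3.03 × 10⁻¹³ m = 303 fm.

λ = 303 fm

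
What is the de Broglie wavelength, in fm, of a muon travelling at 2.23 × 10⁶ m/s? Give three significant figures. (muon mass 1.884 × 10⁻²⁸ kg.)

p = mv = 1.884 × 10⁻²⁸ × 2.23 × 10⁶ = 4.201 × 10⁻²² kg·m/s.
λ = h/p = 6.626 × 10⁻³⁴ / 4.201 × 10⁻²² = 1.58 × 10⁻¹² m = 1580 fm.

λ = 1580 fm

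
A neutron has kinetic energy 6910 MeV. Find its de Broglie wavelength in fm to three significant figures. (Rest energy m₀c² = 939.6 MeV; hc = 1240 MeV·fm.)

λ = 0.159 fm

Total energy E = KE + m₀c² = 6910 + 939.6 = 7849.6 MeV.
(pc)² = E² − (m₀c²)² = (7849.6)² − (939.6)² = 6.073 × 10⁷ MeV², so pc = 7793 MeV.
λ = hc/(pc) = 1240 MeV·fm / 7793 MeV = 0.159 fm.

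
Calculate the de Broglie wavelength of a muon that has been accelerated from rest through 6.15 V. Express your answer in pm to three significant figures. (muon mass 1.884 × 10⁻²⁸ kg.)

KE = eV = 1.602 × 10⁻¹⁹ × 6.150 = 9.852 × 10⁻¹⁹ J.
p = √(2mKE) = √(2 × 1.884 × 10⁻²⁸ × 9.852 × 10⁻¹⁹) = 1.927 × 10⁻²³ kg·m/s.
λ = h/p = 6.626 × 10⁻³⁴ / 1.927 × 10⁻²³ = 3.44 × 10⁻¹¹ m = 34.4 pm.

λ = 34.4 pm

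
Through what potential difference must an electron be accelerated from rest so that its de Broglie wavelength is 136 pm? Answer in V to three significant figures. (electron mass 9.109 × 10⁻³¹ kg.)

p = h/λ = 6.626 × 10⁻³⁴ / 1.360 × 10⁻¹⁰ = 4.872 × 10⁻²⁴ kg·m/s.
KE = p²/(2m) = 1.303 × 10⁻¹⁷ J.
V = KE/e = 1.303 × 10⁻¹⁷ / (1.602 × 10⁻¹⁹) = 81.3 V.

V = 81.3 V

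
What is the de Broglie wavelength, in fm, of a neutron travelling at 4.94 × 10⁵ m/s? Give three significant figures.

λ = 801 fm

p = mv = 1.675 × 10⁻²⁷ × 4.94 × 10⁵ = 8.275 × 10⁻²² kg·m/s.
λ = h/p = 6.626 × 10⁻³⁴ / 8.275 × 10⁻²² = 8.01 × 10⁻¹³ m = 801 fm.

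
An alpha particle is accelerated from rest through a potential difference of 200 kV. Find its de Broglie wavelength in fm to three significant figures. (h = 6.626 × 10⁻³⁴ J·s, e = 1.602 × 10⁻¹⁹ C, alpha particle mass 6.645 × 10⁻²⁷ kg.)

KE = 2eV = 2 × 1.602 × 10⁻¹⁹ × 2.000 × 10⁵ = 6.408 × 10⁻¹⁴ J.
p = √(2mKE) = √(2 × 6.645 × 10⁻²⁷ × 6.408 × 10⁻¹⁴) = 2.918 × 10⁻²⁰ kg·m/s.
λ = h/p = 6.626 × 10⁻³⁴ / 2.918 × 10⁻²⁰ = 2.27 × 10⁻¹⁴ m = 22.7 fm.

λ = 22.7 fm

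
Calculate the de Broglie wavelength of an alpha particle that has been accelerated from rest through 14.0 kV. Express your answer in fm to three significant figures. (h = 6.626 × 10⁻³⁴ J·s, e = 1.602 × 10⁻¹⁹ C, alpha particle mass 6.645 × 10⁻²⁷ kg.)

λ = 85.8 fm

KE = 2eV = 2 × 1.602 × 10⁻¹⁹ × 1.400 × 10⁴ = 4.486 × 10⁻¹⁵ J.
p = √(2mKE) = √(2 × 6.645 × 10⁻²⁷ × 4.486 × 10⁻¹⁵) = 7.721 × 10⁻²¹ kg·m/s.
λ = h/p = 6.626 × 10⁻³⁴ / 7.721 × 10⁻²¹ = 8.58 × 10⁻¹⁴ m = 85.8 fm.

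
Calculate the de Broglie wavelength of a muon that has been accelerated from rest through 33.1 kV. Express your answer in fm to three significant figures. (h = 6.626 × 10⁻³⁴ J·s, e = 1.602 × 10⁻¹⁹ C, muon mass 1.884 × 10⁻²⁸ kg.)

λ = 469 fm

KE = eV = 1.602 × 10⁻¹⁹ × 3.310 × 10⁴ = 5.303 × 10⁻¹⁵ J.
p = √(2mKE) = √(2 × 1.884 × 10⁻²⁸ × 5.303 × 10⁻¹⁵) = 1.414 × 10⁻²¹ kg·m/s.
λ = h/p = 6.626 × 10⁻³⁴ / 1.414 × 10⁻²¹ = 4.69 × 10⁻¹³ m = 469 fm.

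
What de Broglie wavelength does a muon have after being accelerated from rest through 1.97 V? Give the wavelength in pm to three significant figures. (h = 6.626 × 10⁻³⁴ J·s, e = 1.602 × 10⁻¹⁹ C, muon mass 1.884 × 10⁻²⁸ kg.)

KE = eV = 1.602 × 10⁻¹⁹ × 1.970 = 3.156 × 10⁻¹⁹ J.
p = √(2mKE) = √(2 × 1.884 × 10⁻²⁸ × 3.156 × 10⁻¹⁹) = 1.090 × 10⁻²³ kg·m/s.
λ = h/p = 6.626 × 10⁻³⁴ / 1.090 × 10⁻²³ = 6.08 × 10⁻¹¹ m = 60.8 pm.

λ = 60.8 pm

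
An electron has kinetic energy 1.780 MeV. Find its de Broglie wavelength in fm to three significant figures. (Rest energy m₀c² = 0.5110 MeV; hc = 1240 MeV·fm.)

Total energy E = KE + m₀c² = 1.780 + 0.5110 = 2.2910 MeV.
(pc)² = E² − (m₀c²)² = (2.2910)² − (0.5110)² = 4.988 MeV², so pc = 2.233 MeV.
λ = hc/(pc) = 1240 MeV·fm / 2.233 MeV = 555 fm.

λ = 555 fm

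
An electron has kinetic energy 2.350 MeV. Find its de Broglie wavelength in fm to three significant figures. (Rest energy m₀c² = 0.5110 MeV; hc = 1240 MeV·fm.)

Total energy E = KE + m₀c² = 2.350 + 0.5110 = 2.8610 MeV.
(pc)² = E² − (m₀c²)² = (2.8610)² − (0.5110)² = 7.924 MeV², so pc = 2.815 MeV.
λ = hc/(pc) = 1240 MeV·fm / 2.815 MeV = 440 fm.

λ = 440 fm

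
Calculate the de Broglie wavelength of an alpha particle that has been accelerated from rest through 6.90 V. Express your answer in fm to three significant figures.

λ = 3870 fm

KE = 2eV = 2 × 1.602 × 10⁻¹⁹ × 6.900 = 2.211 × 10⁻¹⁸ J.
p = √(2mKE) = √(2 × 6.645 × 10⁻²⁷ × 2.211 × 10⁻¹⁸) = 1.714 × 10⁻²² kg·m/s.
λ = h/p = 6.626 × 10⁻³⁴ / 1.714 × 10⁻²² = 3.87 × 10⁻¹² m = 3870 fm.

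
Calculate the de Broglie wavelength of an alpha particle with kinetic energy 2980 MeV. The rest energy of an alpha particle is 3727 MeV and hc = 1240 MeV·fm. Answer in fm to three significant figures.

Total energy E = KE + m₀c² = 2980 + 3727 = 6707 MeV.
(pc)² = E² − (m₀c²)² = (6707)² − (3727)² = 3.109 × 10⁷ MeV², so pc = 5576 MeV.
λ = hc/(pc) = 1240 MeV·fm / 5576 MeV = 0.222 fm.

λ = 0.222 fm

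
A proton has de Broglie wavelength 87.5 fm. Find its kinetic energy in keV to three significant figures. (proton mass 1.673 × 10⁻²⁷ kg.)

KE = 107 keV

p = h/λ = 6.626 × 10⁻³⁴ / 8.750 × 10⁻¹⁴ = 7.573 × 10⁻²¹ kg·m/s.
KE = p²/(2m) = (7.573 × 10⁻²¹)² / (2 × 1.673 × 10⁻²⁷) = 1.714 × 10⁻¹⁴ J = 107 keV.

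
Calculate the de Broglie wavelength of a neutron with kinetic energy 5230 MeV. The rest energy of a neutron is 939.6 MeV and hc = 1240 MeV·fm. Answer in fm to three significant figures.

λ = 0.203 fm

Total energy E = KE + m₀c² = 5230 + 939.6 = 6169.6 MeV.
(pc)² = E² − (m₀c²)² = (6169.6)² − (939.6)² = 3.718 × 10⁷ MeV², so pc = 6098 MeV.
λ = hc/(pc) = 1240 MeV·fm / 6098 MeV = 0.203 fm.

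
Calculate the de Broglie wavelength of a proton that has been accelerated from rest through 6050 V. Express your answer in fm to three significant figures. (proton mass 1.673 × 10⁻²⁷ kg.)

KE = eV = 1.602 × 10⁻¹⁹ × 6050 = 9.692 × 10⁻¹⁶ J.
p = √(2mKE) = √(2 × 1.673 × 10⁻²⁷ × 9.692 × 10⁻¹⁶) = 1.801 × 10⁻²¹ kg·m/s.
λ = h/p = 6.626 × 10⁻³⁴ / 1.801 × 10⁻²¹ = 3.68 × 10⁻¹³ m = 368 fm.

λ = 368 fm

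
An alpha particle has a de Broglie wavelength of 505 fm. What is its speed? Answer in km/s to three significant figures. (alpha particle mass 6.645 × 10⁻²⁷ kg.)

v = 197 km/s

p = h/λ = 6.626 × 10⁻³⁴ / 5.050 × 10⁻¹³ = 1.312 × 10⁻²¹ kg·m/s.
v = p/m = 1.312 × 10⁻²¹ / 6.645 × 10⁻²⁷ = 1.97 × 10⁵ m/s = 197 km/s.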